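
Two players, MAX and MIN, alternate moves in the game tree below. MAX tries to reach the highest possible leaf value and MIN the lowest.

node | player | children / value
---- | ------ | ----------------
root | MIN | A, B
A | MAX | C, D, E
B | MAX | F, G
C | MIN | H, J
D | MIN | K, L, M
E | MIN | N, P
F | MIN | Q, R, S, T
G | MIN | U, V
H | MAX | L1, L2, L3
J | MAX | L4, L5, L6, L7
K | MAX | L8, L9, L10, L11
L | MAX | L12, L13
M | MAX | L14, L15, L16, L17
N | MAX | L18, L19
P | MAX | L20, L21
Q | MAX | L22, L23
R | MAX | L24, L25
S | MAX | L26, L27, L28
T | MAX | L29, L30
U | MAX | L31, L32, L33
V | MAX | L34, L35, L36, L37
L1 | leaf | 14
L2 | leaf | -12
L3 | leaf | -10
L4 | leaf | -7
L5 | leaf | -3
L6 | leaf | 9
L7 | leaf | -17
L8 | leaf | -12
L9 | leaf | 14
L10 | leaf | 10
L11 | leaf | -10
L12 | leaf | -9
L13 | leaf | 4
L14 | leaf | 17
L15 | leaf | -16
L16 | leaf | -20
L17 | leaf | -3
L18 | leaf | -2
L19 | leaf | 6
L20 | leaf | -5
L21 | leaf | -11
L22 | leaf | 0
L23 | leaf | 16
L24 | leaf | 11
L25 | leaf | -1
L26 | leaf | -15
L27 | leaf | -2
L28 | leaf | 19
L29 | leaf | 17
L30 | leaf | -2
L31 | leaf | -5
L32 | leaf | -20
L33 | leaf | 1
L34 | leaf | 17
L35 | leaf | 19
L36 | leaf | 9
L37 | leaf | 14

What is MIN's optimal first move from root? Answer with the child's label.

H (MAX): max(14, -12, -10) = 14
J (MAX): max(-7, -3, 9, -17) = 9
C (MIN): min(14, 9) = 9
K (MAX): max(-12, 14, 10, -10) = 14
L (MAX): max(-9, 4) = 4
M (MAX): max(17, -16, -20, -3) = 17
D (MIN): min(14, 4, 17) = 4
N (MAX): max(-2, 6) = 6
P (MAX): max(-5, -11) = -5
E (MIN): min(6, -5) = -5
A (MAX): max(9, 4, -5) = 9
Q (MAX): max(0, 16) = 16
R (MAX): max(11, -1) = 11
S (MAX): max(-15, -2, 19) = 19
T (MAX): max(17, -2) = 17
F (MIN): min(16, 11, 19, 17) = 11
U (MAX): max(-5, -20, 1) = 1
V (MAX): max(17, 19, 9, 14) = 19
G (MIN): min(1, 19) = 1
B (MAX): max(11, 1) = 11
root (MIN): min(9, 11) = 9
MIN at root wants the lowest of {A=9, B=11}, so chooses A.

A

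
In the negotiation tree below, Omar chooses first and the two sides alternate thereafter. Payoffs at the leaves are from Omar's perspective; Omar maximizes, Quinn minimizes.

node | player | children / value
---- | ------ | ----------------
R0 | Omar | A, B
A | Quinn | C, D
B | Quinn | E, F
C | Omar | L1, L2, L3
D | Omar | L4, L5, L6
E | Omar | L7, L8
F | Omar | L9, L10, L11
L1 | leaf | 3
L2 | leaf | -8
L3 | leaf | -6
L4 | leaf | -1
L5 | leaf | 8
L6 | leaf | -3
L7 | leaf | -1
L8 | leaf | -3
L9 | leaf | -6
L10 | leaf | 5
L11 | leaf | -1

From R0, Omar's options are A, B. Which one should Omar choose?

A

C (Omar): max(3, -8, -6) = 3
D (Omar): max(-1, 8, -3) = 8
A (Quinn): min(3, 8) = 3
E (Omar): max(-1, -3) = -1
F (Omar): max(-6, 5, -1) = 5
B (Quinn): min(-1, 5) = -1
R0 (Omar): max(3, -1) = 3
Omar at R0 wants the highest of {A=3, B=-1}, so chooses A.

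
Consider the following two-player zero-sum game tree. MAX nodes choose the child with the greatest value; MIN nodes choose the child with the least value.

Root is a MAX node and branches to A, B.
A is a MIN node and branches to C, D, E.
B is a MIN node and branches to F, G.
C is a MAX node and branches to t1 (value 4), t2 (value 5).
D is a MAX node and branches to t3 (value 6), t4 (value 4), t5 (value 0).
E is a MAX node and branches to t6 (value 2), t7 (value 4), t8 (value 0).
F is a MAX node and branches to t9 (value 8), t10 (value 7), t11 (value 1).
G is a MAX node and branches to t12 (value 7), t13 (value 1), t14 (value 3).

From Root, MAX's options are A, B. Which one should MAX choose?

C (MAX): max(4, 5) = 5
D (MAX): max(6, 4, 0) = 6
E (MAX): max(2, 4, 0) = 4
A (MIN): min(5, 6, 4) = 4
F (MAX): max(8, 7, 1) = 8
G (MAX): max(7, 1, 3) = 7
B (MIN): min(8, 7) = 7
Root (MAX): max(4, 7) = 7
MAX at Root wants the highest of {A=4, B=7}, so chooses B.

B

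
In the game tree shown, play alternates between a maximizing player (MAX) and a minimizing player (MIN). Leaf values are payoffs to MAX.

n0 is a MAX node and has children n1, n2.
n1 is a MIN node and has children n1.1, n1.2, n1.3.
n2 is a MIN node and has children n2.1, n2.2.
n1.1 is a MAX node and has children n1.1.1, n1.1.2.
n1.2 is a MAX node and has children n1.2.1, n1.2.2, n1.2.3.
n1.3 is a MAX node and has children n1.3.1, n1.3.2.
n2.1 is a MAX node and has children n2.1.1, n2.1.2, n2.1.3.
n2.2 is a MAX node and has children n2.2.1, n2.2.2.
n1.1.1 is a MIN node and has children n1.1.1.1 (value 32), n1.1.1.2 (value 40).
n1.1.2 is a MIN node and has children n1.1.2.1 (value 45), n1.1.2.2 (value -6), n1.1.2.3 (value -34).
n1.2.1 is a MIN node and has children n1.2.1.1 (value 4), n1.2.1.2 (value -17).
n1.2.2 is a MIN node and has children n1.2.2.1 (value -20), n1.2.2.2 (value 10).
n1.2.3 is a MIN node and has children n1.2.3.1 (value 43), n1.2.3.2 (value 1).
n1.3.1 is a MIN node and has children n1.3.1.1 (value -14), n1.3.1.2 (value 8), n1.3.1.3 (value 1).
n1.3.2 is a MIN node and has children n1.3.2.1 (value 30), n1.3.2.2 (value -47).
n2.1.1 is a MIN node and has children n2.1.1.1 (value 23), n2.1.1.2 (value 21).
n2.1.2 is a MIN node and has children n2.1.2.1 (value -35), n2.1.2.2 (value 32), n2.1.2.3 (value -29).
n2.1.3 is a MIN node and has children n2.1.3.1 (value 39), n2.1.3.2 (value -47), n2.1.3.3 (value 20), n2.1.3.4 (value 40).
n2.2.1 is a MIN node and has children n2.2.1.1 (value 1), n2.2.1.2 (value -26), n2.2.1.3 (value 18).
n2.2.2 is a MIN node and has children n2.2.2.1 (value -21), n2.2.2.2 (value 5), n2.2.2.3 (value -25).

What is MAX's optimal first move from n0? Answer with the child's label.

n1.1.1 (MIN): min(32, 40) = 32
n1.1.2 (MIN): min(45, -6, -34) = -34
n1.1 (MAX): max(32, -34) = 32
n1.2.1 (MIN): min(4, -17) = -17
n1.2.2 (MIN): min(-20, 10) = -20
n1.2.3 (MIN): min(43, 1) = 1
n1.2 (MAX): max(-17, -20, 1) = 1
n1.3.1 (MIN): min(-14, 8, 1) = -14
n1.3.2 (MIN): min(30, -47) = -47
n1.3 (MAX): max(-14, -47) = -14
n1 (MIN): min(32, 1, -14) = -14
n2.1.1 (MIN): min(23, 21) = 21
n2.1.2 (MIN): min(-35, 32, -29) = -35
n2.1.3 (MIN): min(39, -47, 20, 40) = -47
n2.1 (MAX): max(21, -35, -47) = 21
n2.2.1 (MIN): min(1, -26, 18) = -26
n2.2.2 (MIN): min(-21, 5, -25) = -25
n2.2 (MAX): max(-26, -25) = -25
n2 (MIN): min(21, -25) = -25
n0 (MAX): max(-14, -25) = -14
MAX at n0 wants the highest of {n1=-14, n2=-25}, so chooses n1.

n1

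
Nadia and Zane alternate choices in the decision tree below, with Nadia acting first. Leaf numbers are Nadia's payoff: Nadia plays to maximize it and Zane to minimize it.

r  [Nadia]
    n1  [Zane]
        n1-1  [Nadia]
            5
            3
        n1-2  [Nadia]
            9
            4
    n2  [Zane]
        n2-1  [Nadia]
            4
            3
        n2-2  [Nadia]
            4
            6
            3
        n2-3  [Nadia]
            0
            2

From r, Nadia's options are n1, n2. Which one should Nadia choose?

n1-1 (Nadia): max(5, 3) = 5
n1-2 (Nadia): max(9, 4) = 9
n1 (Zane): min(5, 9) = 5
n2-1 (Nadia): max(4, 3) = 4
n2-2 (Nadia): max(4, 6, 3) = 6
n2-3 (Nadia): max(0, 2) = 2
n2 (Zane): min(4, 6, 2) = 2
r (Nadia): max(5, 2) = 5
Nadia at r wants the highest of {n1=5, n2=2}, so chooses n1.

n1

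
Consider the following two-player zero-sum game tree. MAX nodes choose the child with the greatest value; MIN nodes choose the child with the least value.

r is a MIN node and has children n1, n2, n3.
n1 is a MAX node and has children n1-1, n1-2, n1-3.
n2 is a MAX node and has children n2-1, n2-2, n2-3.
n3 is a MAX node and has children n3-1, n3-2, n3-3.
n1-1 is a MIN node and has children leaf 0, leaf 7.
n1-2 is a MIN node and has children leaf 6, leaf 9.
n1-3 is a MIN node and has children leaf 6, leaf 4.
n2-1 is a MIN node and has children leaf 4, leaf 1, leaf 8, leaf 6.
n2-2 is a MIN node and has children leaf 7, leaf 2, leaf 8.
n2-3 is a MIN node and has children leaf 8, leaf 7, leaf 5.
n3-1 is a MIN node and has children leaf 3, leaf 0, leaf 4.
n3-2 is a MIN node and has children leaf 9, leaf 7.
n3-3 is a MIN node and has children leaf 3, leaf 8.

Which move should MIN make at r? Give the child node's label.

n2

n1-1 (MIN): min(0, 7) = 0
n1-2 (MIN): min(6, 9) = 6
n1-3 (MIN): min(6, 4) = 4
n1 (MAX): max(0, 6, 4) = 6
n2-1 (MIN): min(4, 1, 8, 6) = 1
n2-2 (MIN): min(7, 2, 8) = 2
n2-3 (MIN): min(8, 7, 5) = 5
n2 (MAX): max(1, 2, 5) = 5
n3-1 (MIN): min(3, 0, 4) = 0
n3-2 (MIN): min(9, 7) = 7
n3-3 (MIN): min(3, 8) = 3
n3 (MAX): max(0, 7, 3) = 7
r (MIN): min(6, 5, 7) = 5
MIN at r wants the lowest of {n1=6, n2=5, n3=7}, so chooses n2.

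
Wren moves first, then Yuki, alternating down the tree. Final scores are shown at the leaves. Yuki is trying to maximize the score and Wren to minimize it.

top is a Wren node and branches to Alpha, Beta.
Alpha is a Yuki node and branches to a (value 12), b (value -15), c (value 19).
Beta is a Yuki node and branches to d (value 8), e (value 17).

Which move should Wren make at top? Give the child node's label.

Beta

Alpha (Yuki): max(12, -15, 19) = 19
Beta (Yuki): max(8, 17) = 17
top (Wren): min(19, 17) = 17
Wren at top wants the lowest of {Alpha=19, Beta=17}, so chooses Beta.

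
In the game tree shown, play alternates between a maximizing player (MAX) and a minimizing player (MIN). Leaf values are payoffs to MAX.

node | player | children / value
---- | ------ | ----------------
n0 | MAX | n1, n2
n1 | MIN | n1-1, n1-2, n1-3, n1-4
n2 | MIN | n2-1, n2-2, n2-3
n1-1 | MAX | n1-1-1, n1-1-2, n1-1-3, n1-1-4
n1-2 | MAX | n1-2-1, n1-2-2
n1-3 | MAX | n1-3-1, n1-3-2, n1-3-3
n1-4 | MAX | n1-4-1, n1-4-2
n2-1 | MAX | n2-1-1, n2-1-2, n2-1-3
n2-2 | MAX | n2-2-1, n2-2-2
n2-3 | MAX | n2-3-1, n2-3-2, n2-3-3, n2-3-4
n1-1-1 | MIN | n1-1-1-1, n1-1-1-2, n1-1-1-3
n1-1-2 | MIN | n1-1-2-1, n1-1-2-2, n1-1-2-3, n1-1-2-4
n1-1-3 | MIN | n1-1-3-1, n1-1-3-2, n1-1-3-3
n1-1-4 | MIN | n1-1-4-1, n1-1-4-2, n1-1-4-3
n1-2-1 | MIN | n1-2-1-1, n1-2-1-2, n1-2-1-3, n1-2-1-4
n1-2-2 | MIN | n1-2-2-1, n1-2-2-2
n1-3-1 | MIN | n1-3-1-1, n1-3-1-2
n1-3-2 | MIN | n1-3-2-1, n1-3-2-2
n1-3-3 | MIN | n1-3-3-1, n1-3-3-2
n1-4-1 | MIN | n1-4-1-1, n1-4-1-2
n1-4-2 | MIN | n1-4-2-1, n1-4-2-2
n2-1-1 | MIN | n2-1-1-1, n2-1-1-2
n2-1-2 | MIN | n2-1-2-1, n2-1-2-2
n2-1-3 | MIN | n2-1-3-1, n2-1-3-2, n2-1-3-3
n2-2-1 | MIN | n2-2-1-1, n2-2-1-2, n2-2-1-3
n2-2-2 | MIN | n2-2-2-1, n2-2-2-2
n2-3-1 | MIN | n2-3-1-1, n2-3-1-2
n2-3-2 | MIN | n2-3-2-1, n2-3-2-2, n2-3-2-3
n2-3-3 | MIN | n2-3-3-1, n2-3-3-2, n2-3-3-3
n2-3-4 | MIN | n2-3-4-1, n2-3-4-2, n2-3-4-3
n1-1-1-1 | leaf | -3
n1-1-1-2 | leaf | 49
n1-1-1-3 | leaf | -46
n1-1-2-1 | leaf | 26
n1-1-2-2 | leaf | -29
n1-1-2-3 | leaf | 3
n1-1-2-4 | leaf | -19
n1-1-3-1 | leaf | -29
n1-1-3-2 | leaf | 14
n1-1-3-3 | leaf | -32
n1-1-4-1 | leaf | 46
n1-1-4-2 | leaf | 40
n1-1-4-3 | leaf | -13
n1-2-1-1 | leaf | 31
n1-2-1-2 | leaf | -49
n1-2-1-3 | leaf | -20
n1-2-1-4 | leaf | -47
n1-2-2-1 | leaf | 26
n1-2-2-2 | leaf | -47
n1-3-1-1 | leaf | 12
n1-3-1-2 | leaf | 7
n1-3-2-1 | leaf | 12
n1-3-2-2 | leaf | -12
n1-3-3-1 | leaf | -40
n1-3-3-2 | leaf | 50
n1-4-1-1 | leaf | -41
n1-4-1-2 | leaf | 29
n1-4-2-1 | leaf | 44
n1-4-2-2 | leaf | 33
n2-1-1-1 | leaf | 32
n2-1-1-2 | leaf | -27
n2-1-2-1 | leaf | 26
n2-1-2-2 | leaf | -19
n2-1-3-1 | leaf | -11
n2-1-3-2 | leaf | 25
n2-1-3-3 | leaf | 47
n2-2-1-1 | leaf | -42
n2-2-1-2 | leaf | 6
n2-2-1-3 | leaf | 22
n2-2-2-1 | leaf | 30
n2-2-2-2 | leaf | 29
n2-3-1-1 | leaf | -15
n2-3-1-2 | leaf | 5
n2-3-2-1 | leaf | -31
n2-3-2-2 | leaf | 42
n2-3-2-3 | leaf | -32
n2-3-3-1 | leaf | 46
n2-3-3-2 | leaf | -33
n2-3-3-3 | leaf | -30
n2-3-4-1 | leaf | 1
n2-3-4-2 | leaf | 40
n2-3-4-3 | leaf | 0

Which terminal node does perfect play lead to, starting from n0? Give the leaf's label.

n2-1-3-1

n1-1-1 (MIN): min(-3, 49, -46) = -46
n1-1-2 (MIN): min(26, -29, 3, -19) = -29
n1-1-3 (MIN): min(-29, 14, -32) = -32
n1-1-4 (MIN): min(46, 40, -13) = -13
n1-1 (MAX): max(-46, -29, -32, -13) = -13
n1-2-1 (MIN): min(31, -49, -20, -47) = -49
n1-2-2 (MIN): min(26, -47) = -47
n1-2 (MAX): max(-49, -47) = -47
n1-3-1 (MIN): min(12, 7) = 7
n1-3-2 (MIN): min(12, -12) = -12
n1-3-3 (MIN): min(-40, 50) = -40
n1-3 (MAX): max(7, -12, -40) = 7
n1-4-1 (MIN): min(-41, 29) = -41
n1-4-2 (MIN): min(44, 33) = 33
n1-4 (MAX): max(-41, 33) = 33
n1 (MIN): min(-13, -47, 7, 33) = -47
n2-1-1 (MIN): min(32, -27) = -27
n2-1-2 (MIN): min(26, -19) = -19
n2-1-3 (MIN): min(-11, 25, 47) = -11
n2-1 (MAX): max(-27, -19, -11) = -11
n2-2-1 (MIN): min(-42, 6, 22) = -42
n2-2-2 (MIN): min(30, 29) = 29
n2-2 (MAX): max(-42, 29) = 29
n2-3-1 (MIN): min(-15, 5) = -15
n2-3-2 (MIN): min(-31, 42, -32) = -32
n2-3-3 (MIN): min(46, -33, -30) = -33
n2-3-4 (MIN): min(1, 40, 0) = 0
n2-3 (MAX): max(-15, -32, -33, 0) = 0
n2 (MIN): min(-11, 29, 0) = -11
n0 (MAX): max(-47, -11) = -11
At n0, MAX picks n2 (highest: -11).
At n2, MIN picks n2-1 (lowest: -11).
At n2-1, MAX picks n2-1-3 (highest: -11).
At n2-1-3, MIN picks n2-1-3-1 (lowest: -11).
Terminal value -11.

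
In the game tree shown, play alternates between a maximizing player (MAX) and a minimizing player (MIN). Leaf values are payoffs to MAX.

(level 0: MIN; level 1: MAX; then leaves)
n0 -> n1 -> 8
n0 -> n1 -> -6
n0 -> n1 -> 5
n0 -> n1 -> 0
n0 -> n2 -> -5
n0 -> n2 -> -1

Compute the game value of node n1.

8

n1 (MAX): max(8, -6, 5, 0) = 8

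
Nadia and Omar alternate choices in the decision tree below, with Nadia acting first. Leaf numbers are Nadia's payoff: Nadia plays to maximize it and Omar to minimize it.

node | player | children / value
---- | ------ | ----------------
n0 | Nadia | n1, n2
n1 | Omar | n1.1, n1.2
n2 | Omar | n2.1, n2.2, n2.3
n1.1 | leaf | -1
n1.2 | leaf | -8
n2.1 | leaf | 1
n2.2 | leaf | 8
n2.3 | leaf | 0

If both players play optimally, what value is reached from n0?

n1 (Omar): min(-1, -8) = -8
n2 (Omar): min(1, 8, 0) = 0
n0 (Nadia): max(-8, 0) = 0

0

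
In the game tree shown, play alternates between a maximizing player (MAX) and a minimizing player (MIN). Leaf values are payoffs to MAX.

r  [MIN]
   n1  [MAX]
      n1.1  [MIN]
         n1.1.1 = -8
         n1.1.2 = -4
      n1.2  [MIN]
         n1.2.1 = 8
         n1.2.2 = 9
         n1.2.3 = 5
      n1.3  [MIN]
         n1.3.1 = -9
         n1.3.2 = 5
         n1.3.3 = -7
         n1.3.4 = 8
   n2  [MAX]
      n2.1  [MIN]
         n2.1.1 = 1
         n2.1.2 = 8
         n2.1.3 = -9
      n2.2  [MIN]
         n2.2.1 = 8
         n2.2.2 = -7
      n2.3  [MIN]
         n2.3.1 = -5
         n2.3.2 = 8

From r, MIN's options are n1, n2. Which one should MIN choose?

n1.1 (MIN): min(-8, -4) = -8
n1.2 (MIN): min(8, 9, 5) = 5
n1.3 (MIN): min(-9, 5, -7, 8) = -9
n1 (MAX): max(-8, 5, -9) = 5
n2.1 (MIN): min(1, 8, -9) = -9
n2.2 (MIN): min(8, -7) = -7
n2.3 (MIN): min(-5, 8) = -5
n2 (MAX): max(-9, -7, -5) = -5
r (MIN): min(5, -5) = -5
MIN at r wants the lowest of {n1=5, n2=-5}, so chooses n2.

n2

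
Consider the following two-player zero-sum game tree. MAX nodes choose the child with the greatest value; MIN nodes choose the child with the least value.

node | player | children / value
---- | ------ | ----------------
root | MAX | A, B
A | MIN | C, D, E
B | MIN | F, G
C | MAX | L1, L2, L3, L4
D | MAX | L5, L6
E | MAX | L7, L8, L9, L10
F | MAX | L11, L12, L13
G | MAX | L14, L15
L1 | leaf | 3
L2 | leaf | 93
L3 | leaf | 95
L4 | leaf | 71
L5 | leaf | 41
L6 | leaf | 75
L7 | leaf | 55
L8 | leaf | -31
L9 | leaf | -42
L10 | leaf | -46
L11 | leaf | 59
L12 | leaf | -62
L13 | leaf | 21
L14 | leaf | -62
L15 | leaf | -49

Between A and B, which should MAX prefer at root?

A

C (MAX): max(3, 93, 95, 71) = 95
D (MAX): max(41, 75) = 75
E (MAX): max(55, -31, -42, -46) = 55
A (MIN): min(95, 75, 55) = 55
F (MAX): max(59, -62, 21) = 59
G (MAX): max(-62, -49) = -49
B (MIN): min(59, -49) = -49
MAX prefers the higher value; A=55, B=-49. A is better since 55 > -49.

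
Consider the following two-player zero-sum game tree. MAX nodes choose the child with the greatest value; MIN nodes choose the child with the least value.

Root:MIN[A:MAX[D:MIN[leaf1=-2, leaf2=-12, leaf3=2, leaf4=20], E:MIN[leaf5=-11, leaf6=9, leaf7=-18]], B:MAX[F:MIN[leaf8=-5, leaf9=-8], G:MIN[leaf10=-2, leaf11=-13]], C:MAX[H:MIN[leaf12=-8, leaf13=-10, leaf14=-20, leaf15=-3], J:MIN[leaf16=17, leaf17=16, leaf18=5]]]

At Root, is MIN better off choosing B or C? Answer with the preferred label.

F (MIN): min(-5, -8) = -8
G (MIN): min(-2, -13) = -13
B (MAX): max(-8, -13) = -8
H (MIN): min(-8, -10, -20, -3) = -20
J (MIN): min(17, 16, 5) = 5
C (MAX): max(-20, 5) = 5
MIN prefers the lower value; B=-8, C=5. B is better since -8 < 5.

B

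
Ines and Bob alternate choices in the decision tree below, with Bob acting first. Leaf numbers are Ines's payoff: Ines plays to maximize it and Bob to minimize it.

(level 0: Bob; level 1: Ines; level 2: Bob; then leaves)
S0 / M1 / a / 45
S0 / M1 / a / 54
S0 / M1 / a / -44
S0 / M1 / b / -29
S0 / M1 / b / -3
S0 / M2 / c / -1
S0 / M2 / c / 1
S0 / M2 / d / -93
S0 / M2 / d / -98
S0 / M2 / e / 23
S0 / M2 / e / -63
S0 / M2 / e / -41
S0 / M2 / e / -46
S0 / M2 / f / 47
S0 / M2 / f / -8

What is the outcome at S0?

a (Bob): min(45, 54, -44) = -44
b (Bob): min(-29, -3) = -29
M1 (Ines): max(-44, -29) = -29
c (Bob): min(-1, 1) = -1
d (Bob): min(-93, -98) = -98
e (Bob): min(23, -63, -41, -46) = -63
f (Bob): min(47, -8) = -8
M2 (Ines): max(-1, -98, -63, -8) = -1
S0 (Bob): min(-29, -1) = -29

-29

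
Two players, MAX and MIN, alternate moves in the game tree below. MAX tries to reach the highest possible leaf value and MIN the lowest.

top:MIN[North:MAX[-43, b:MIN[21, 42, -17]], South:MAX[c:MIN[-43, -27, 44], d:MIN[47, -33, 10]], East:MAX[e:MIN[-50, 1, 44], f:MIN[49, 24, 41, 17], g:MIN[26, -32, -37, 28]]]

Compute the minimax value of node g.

-37

g (MIN): min(26, -32, -37, 28) = -37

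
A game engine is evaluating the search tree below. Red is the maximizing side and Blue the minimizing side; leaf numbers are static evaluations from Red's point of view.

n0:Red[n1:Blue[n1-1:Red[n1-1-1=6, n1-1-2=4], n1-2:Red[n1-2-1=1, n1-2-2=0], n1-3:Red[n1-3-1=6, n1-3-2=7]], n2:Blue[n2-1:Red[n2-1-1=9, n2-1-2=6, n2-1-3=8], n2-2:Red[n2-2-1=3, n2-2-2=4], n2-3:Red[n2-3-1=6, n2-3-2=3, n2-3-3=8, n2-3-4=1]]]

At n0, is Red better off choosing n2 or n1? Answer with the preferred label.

n2-1 (Red): max(9, 6, 8) = 9
n2-2 (Red): max(3, 4) = 4
n2-3 (Red): max(6, 3, 8, 1) = 8
n2 (Blue): min(9, 4, 8) = 4
n1-1 (Red): max(6, 4) = 6
n1-2 (Red): max(1, 0) = 1
n1-3 (Red): max(6, 7) = 7
n1 (Blue): min(6, 1, 7) = 1
Red prefers the higher value; n2=4, n1=1. n2 is better since 4 > 1.

n2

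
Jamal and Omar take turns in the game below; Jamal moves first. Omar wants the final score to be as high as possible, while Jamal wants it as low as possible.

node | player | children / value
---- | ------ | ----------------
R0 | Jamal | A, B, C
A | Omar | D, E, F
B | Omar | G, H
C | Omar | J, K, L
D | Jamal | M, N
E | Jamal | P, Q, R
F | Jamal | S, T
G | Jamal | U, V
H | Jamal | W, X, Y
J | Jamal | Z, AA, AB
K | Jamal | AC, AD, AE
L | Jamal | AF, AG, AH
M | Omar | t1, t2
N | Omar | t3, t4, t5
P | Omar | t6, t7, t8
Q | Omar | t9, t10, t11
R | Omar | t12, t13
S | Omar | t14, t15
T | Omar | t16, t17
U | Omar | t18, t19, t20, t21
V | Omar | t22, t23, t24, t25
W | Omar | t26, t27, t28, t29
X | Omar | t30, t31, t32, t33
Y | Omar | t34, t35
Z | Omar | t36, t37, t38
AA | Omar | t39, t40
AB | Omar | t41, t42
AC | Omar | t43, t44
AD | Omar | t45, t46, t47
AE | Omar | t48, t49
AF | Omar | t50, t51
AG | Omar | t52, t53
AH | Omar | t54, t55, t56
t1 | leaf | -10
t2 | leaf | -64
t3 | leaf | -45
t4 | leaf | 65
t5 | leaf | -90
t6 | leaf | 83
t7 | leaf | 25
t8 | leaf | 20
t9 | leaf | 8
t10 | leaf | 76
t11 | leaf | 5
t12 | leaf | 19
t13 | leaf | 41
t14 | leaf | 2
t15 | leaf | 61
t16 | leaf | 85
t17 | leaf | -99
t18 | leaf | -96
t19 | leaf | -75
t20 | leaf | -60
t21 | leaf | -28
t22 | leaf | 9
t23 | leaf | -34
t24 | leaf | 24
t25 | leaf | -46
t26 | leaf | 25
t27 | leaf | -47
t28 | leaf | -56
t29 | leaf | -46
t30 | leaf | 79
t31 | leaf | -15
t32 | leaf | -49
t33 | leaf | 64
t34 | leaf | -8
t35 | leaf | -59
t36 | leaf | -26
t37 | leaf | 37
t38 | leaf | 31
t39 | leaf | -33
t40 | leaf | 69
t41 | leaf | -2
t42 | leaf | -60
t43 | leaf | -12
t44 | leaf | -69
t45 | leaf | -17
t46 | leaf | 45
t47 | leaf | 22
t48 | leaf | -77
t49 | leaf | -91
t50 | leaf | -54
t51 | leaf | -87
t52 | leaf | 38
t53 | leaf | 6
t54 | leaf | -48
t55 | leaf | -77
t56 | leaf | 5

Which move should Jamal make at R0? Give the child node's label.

M (Omar): max(-10, -64) = -10
N (Omar): max(-45, 65, -90) = 65
D (Jamal): min(-10, 65) = -10
P (Omar): max(83, 25, 20) = 83
Q (Omar): max(8, 76, 5) = 76
R (Omar): max(19, 41) = 41
E (Jamal): min(83, 76, 41) = 41
S (Omar): max(2, 61) = 61
T (Omar): max(85, -99) = 85
F (Jamal): min(61, 85) = 61
A (Omar): max(-10, 41, 61) = 61
U (Omar): max(-96, -75, -60, -28) = -28
V (Omar): max(9, -34, 24, -46) = 24
G (Jamal): min(-28, 24) = -28
W (Omar): max(25, -47, -56, -46) = 25
X (Omar): max(79, -15, -49, 64) = 79
Y (Omar): max(-8, -59) = -8
H (Jamal): min(25, 79, -8) = -8
B (Omar): max(-28, -8) = -8
Z (Omar): max(-26, 37, 31) = 37
AA (Omar): max(-33, 69) = 69
AB (Omar): max(-2, -60) = -2
J (Jamal): min(37, 69, -2) = -2
AC (Omar): max(-12, -69) = -12
AD (Omar): max(-17, 45, 22) = 45
AE (Omar): max(-77, -91) = -77
K (Jamal): min(-12, 45, -77) = -77
AF (Omar): max(-54, -87) = -54
AG (Omar): max(38, 6) = 38
AH (Omar): max(-48, -77, 5) = 5
L (Jamal): min(-54, 38, 5) = -54
C (Omar): max(-2, -77, -54) = -2
R0 (Jamal): min(61, -8, -2) = -8
Jamal at R0 wants the lowest of {A=61, B=-8, C=-2}, so chooses B.

B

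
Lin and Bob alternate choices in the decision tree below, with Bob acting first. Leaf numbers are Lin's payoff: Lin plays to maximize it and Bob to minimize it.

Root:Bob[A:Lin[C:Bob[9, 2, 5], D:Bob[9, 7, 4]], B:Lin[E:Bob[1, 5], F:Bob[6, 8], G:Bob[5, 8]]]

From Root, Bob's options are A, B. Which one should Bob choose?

C (Bob): min(9, 2, 5) = 2
D (Bob): min(9, 7, 4) = 4
A (Lin): max(2, 4) = 4
E (Bob): min(1, 5) = 1
F (Bob): min(6, 8) = 6
G (Bob): min(5, 8) = 5
B (Lin): max(1, 6, 5) = 6
Root (Bob): min(4, 6) = 4
Bob at Root wants the lowest of {A=4, B=6}, so chooses A.

A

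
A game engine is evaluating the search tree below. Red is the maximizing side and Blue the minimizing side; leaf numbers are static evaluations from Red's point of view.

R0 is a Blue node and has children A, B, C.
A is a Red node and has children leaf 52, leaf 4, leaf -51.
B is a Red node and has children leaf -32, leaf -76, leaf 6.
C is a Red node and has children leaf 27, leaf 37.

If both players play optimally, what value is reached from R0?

A (Red): max(52, 4, -51) = 52
B (Red): max(-32, -76, 6) = 6
C (Red): max(27, 37) = 37
R0 (Blue): min(52, 6, 37) = 6

6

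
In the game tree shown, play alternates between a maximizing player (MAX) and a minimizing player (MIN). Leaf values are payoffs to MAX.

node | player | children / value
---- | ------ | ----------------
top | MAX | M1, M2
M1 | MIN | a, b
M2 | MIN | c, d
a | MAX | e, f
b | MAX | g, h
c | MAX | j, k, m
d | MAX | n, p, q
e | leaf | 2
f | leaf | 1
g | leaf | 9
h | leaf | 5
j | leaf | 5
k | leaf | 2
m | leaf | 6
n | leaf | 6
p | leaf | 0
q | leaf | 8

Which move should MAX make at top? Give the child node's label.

a (MAX): max(2, 1) = 2
b (MAX): max(9, 5) = 9
M1 (MIN): min(2, 9) = 2
c (MAX): max(5, 2, 6) = 6
d (MAX): max(6, 0, 8) = 8
M2 (MIN): min(6, 8) = 6
top (MAX): max(2, 6) = 6
MAX at top wants the highest of {M1=2, M2=6}, so chooses M2.

M2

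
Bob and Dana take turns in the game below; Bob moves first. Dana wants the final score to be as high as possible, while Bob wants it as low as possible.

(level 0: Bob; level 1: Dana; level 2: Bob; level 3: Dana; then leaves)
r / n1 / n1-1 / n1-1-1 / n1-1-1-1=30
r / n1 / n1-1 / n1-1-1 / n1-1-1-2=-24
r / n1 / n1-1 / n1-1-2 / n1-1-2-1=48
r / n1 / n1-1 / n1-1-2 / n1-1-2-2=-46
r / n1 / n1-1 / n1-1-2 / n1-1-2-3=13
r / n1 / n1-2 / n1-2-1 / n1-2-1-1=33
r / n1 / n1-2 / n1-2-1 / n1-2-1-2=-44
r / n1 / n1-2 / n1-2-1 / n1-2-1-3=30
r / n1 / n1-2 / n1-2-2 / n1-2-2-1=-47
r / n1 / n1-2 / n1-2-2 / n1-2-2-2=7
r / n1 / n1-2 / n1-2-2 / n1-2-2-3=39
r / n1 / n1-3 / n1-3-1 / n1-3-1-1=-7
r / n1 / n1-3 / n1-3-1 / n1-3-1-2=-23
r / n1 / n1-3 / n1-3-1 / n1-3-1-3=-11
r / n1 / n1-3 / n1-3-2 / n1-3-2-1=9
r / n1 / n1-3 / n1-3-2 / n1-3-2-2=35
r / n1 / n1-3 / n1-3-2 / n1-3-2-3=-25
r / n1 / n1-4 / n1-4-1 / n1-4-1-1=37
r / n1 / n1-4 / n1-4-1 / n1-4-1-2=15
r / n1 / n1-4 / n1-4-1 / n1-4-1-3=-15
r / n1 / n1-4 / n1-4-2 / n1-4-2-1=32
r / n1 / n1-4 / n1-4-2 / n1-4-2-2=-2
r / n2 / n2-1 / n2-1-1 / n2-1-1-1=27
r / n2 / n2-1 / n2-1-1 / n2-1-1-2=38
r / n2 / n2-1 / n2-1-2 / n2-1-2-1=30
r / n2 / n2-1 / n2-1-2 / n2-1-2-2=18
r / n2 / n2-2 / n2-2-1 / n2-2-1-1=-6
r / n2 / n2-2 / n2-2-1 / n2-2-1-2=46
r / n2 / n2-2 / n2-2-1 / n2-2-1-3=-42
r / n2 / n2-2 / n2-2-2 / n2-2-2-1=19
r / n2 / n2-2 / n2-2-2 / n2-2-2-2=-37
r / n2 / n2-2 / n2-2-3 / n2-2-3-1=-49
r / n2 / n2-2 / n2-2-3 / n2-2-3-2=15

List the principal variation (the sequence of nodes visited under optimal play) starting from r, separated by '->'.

n1-1-1 (Dana): max(30, -24) = 30
n1-1-2 (Dana): max(48, -46, 13) = 48
n1-1 (Bob): min(30, 48) = 30
n1-2-1 (Dana): max(33, -44, 30) = 33
n1-2-2 (Dana): max(-47, 7, 39) = 39
n1-2 (Bob): min(33, 39) = 33
n1-3-1 (Dana): max(-7, -23, -11) = -7
n1-3-2 (Dana): max(9, 35, -25) = 35
n1-3 (Bob): min(-7, 35) = -7
n1-4-1 (Dana): max(37, 15, -15) = 37
n1-4-2 (Dana): max(32, -2) = 32
n1-4 (Bob): min(37, 32) = 32
n1 (Dana): max(30, 33, -7, 32) = 33
n2-1-1 (Dana): max(27, 38) = 38
n2-1-2 (Dana): max(30, 18) = 30
n2-1 (Bob): min(38, 30) = 30
n2-2-1 (Dana): max(-6, 46, -42) = 46
n2-2-2 (Dana): max(19, -37) = 19
n2-2-3 (Dana): max(-49, 15) = 15
n2-2 (Bob): min(46, 19, 15) = 15
n2 (Dana): max(30, 15) = 30
r (Bob): min(33, 30) = 30
At r, Bob picks n2 (lowest: 30).
At n2, Dana picks n2-1 (highest: 30).
At n2-1, Bob picks n2-1-2 (lowest: 30).
At n2-1-2, Dana picks n2-1-2-1 (highest: 30).
Terminal value 30.

r -> n2 -> n2-1 -> n2-1-2 -> n2-1-2-1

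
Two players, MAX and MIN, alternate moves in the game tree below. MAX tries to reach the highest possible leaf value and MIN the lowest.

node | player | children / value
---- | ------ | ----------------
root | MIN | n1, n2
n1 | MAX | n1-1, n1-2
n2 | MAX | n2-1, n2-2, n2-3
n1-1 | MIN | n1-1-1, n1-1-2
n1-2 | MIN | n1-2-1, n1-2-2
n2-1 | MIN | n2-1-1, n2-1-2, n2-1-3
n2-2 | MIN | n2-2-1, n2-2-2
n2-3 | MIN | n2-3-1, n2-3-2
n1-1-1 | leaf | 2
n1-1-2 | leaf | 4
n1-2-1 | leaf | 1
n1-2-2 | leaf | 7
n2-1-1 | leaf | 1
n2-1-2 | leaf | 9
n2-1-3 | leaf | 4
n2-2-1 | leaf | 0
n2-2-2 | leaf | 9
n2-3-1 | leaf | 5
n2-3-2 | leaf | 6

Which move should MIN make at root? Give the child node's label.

n1

n1-1 (MIN): min(2, 4) = 2
n1-2 (MIN): min(1, 7) = 1
n1 (MAX): max(2, 1) = 2
n2-1 (MIN): min(1, 9, 4) = 1
n2-2 (MIN): min(0, 9) = 0
n2-3 (MIN): min(5, 6) = 5
n2 (MAX): max(1, 0, 5) = 5
root (MIN): min(2, 5) = 2
MIN at root wants the lowest of {n1=2, n2=5}, so chooses n1.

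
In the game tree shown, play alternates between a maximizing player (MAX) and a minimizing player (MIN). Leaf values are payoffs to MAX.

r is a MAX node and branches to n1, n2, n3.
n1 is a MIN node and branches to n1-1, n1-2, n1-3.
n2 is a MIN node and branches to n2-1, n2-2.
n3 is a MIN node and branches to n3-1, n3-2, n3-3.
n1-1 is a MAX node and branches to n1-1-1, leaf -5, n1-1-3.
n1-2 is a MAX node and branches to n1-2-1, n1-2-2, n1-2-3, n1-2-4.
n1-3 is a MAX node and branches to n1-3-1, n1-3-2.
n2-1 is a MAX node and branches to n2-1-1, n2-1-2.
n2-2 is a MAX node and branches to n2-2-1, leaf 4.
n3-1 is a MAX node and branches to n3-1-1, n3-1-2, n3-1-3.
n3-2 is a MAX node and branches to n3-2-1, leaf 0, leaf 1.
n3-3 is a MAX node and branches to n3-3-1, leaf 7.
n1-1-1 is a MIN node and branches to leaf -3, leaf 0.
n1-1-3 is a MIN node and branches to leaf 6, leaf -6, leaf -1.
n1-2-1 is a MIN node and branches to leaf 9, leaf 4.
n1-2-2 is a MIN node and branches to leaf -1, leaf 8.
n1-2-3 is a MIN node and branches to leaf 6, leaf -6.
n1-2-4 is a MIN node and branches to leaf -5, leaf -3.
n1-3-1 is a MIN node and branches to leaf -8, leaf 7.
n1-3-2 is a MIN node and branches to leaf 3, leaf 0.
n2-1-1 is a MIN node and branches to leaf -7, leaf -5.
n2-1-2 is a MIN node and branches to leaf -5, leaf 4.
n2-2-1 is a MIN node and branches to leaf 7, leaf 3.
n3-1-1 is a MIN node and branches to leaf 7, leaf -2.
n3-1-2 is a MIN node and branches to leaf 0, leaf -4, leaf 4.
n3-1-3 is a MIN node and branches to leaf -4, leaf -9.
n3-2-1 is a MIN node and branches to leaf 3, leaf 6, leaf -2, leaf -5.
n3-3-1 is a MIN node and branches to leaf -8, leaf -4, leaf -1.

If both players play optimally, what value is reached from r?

-2

n1-1-1 (MIN): min(-3, 0) = -3
n1-1-3 (MIN): min(6, -6, -1) = -6
n1-1 (MAX): max(-3, -5, -6) = -3
n1-2-1 (MIN): min(9, 4) = 4
n1-2-2 (MIN): min(-1, 8) = -1
n1-2-3 (MIN): min(6, -6) = -6
n1-2-4 (MIN): min(-5, -3) = -5
n1-2 (MAX): max(4, -1, -6, -5) = 4
n1-3-1 (MIN): min(-8, 7) = -8
n1-3-2 (MIN): min(3, 0) = 0
n1-3 (MAX): max(-8, 0) = 0
n1 (MIN): min(-3, 4, 0) = -3
n2-1-1 (MIN): min(-7, -5) = -7
n2-1-2 (MIN): min(-5, 4) = -5
n2-1 (MAX): max(-7, -5) = -5
n2-2-1 (MIN): min(7, 3) = 3
n2-2 (MAX): max(3, 4) = 4
n2 (MIN): min(-5, 4) = -5
n3-1-1 (MIN): min(7, -2) = -2
n3-1-2 (MIN): min(0, -4, 4) = -4
n3-1-3 (MIN): min(-4, -9) = -9
n3-1 (MAX): max(-2, -4, -9) = -2
n3-2-1 (MIN): min(3, 6, -2, -5) = -5
n3-2 (MAX): max(-5, 0, 1) = 1
n3-3-1 (MIN): min(-8, -4, -1) = -8
n3-3 (MAX): max(-8, 7) = 7
n3 (MIN): min(-2, 1, 7) = -2
r (MAX): max(-3, -5, -2) = -2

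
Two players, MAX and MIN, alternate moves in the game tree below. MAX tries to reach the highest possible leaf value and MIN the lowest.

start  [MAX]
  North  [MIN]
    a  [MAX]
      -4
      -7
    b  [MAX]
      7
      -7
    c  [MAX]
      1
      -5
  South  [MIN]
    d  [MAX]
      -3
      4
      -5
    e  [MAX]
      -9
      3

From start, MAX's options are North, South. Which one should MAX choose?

South

a (MAX): max(-4, -7) = -4
b (MAX): max(7, -7) = 7
c (MAX): max(1, -5) = 1
North (MIN): min(-4, 7, 1) = -4
d (MAX): max(-3, 4, -5) = 4
e (MAX): max(-9, 3) = 3
South (MIN): min(4, 3) = 3
start (MAX): max(-4, 3) = 3
MAX at start wants the highest of {North=-4, South=3}, so chooses South.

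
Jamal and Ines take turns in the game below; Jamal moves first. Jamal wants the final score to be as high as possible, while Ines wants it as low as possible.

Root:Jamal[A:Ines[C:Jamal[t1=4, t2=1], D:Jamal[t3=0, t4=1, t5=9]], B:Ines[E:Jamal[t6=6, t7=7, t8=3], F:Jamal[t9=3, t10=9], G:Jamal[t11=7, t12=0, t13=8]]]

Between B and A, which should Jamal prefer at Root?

E (Jamal): max(6, 7, 3) = 7
F (Jamal): max(3, 9) = 9
G (Jamal): max(7, 0, 8) = 8
B (Ines): min(7, 9, 8) = 7
C (Jamal): max(4, 1) = 4
D (Jamal): max(0, 1, 9) = 9
A (Ines): min(4, 9) = 4
Jamal prefers the higher value; B=7, A=4. B is better since 7 > 4.

B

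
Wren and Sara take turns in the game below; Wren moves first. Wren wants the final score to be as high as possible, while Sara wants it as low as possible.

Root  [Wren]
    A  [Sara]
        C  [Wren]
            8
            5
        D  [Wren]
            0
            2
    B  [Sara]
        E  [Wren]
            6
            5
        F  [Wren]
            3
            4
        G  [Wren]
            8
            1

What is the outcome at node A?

C (Wren): max(8, 5) = 8
D (Wren): max(0, 2) = 2
A (Sara): min(8, 2) = 2

2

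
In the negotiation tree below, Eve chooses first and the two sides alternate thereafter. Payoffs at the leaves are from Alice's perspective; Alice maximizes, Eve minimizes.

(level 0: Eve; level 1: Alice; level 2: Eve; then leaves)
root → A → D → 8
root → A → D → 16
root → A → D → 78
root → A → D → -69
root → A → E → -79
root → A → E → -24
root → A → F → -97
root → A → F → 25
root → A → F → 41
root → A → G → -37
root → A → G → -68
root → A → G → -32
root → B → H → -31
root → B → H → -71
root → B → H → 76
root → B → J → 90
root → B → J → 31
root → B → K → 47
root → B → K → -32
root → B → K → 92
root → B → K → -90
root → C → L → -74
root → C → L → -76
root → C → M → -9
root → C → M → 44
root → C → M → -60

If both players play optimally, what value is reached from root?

D (Eve): min(8, 16, 78, -69) = -69
E (Eve): min(-79, -24) = -79
F (Eve): min(-97, 25, 41) = -97
G (Eve): min(-37, -68, -32) = -68
A (Alice): max(-69, -79, -97, -68) = -68
H (Eve): min(-31, -71, 76) = -71
J (Eve): min(90, 31) = 31
K (Eve): min(47, -32, 92, -90) = -90
B (Alice): max(-71, 31, -90) = 31
L (Eve): min(-74, -76) = -76
M (Eve): min(-9, 44, -60) = -60
C (Alice): max(-76, -60) = -60
root (Eve): min(-68, 31, -60) = -68

-68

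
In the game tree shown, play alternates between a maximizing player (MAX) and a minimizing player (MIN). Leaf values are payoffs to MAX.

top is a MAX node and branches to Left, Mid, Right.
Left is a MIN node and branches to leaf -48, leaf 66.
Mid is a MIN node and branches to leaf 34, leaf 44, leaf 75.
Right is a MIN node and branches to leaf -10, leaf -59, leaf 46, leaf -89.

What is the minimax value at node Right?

-89

Right (MIN): min(-10, -59, 46, -89) = -89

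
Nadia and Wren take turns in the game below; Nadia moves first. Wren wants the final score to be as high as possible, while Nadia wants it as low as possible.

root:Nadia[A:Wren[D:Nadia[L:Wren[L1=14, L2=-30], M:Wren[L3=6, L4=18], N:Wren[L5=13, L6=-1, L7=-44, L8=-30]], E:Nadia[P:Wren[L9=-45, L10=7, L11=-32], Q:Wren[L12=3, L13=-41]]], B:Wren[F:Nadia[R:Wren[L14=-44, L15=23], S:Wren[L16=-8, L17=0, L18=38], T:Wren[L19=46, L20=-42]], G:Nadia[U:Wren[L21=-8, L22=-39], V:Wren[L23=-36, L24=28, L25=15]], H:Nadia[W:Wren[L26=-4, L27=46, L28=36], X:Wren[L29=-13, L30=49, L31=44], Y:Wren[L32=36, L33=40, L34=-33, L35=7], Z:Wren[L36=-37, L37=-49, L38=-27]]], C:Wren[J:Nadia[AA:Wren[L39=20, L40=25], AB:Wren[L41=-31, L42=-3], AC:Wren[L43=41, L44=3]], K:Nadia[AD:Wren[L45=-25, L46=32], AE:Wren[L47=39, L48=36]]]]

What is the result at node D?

L (Wren): max(14, -30) = 14
M (Wren): max(6, 18) = 18
N (Wren): max(13, -1, -44, -30) = 13
D (Nadia): min(14, 18, 13) = 13

13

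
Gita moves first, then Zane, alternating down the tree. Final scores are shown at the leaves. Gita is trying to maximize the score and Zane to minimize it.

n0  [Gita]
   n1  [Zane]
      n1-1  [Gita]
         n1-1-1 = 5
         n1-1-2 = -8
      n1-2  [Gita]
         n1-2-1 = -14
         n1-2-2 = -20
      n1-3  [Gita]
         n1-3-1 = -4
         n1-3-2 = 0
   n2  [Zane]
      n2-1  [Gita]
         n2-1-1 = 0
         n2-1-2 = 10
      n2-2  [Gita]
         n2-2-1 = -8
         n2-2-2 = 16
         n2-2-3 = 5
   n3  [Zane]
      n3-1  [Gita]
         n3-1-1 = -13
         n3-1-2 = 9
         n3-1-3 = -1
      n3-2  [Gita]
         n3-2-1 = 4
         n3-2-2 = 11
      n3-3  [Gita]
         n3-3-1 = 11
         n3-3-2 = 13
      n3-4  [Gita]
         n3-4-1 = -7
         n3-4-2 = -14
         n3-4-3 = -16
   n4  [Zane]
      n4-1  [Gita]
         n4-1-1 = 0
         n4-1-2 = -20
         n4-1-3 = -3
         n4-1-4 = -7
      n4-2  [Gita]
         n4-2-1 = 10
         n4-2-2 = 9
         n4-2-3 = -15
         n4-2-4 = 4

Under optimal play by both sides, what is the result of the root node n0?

n1-1 (Gita): max(5, -8) = 5
n1-2 (Gita): max(-14, -20) = -14
n1-3 (Gita): max(-4, 0) = 0
n1 (Zane): min(5, -14, 0) = -14
n2-1 (Gita): max(0, 10) = 10
n2-2 (Gita): max(-8, 16, 5) = 16
n2 (Zane): min(10, 16) = 10
n3-1 (Gita): max(-13, 9, -1) = 9
n3-2 (Gita): max(4, 11) = 11
n3-3 (Gita): max(11, 13) = 13
n3-4 (Gita): max(-7, -14, -16) = -7
n3 (Zane): min(9, 11, 13, -7) = -7
n4-1 (Gita): max(0, -20, -3, -7) = 0
n4-2 (Gita): max(10, 9, -15, 4) = 10
n4 (Zane): min(0, 10) = 0
n0 (Gita): max(-14, 10, -7, 0) = 10

10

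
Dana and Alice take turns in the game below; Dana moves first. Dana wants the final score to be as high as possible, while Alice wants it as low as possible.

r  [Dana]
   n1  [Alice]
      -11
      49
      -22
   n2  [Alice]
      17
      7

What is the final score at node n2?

7

n2 (Alice): min(17, 7) = 7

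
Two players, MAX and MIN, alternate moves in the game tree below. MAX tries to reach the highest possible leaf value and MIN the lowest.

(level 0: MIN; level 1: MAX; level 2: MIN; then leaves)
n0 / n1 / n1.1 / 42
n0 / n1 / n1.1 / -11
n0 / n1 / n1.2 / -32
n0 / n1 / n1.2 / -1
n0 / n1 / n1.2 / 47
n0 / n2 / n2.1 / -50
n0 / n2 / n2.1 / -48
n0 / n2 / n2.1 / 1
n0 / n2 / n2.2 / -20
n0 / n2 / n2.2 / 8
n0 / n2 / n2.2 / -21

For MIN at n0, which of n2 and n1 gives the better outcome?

n2

n2.1 (MIN): min(-50, -48, 1) = -50
n2.2 (MIN): min(-20, 8, -21) = -21
n2 (MAX): max(-50, -21) = -21
n1.1 (MIN): min(42, -11) = -11
n1.2 (MIN): min(-32, -1, 47) = -32
n1 (MAX): max(-11, -32) = -11
MIN prefers the lower value; n2=-21, n1=-11. n2 is better since -21 < -11.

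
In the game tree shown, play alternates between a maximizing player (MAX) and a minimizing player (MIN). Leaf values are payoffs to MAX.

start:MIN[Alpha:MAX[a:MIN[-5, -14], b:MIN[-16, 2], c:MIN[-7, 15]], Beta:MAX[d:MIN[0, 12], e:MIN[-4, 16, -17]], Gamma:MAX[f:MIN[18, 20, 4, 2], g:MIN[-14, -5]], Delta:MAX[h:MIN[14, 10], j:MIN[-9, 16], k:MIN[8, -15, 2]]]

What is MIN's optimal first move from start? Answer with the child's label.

a (MIN): min(-5, -14) = -14
b (MIN): min(-16, 2) = -16
c (MIN): min(-7, 15) = -7
Alpha (MAX): max(-14, -16, -7) = -7
d (MIN): min(0, 12) = 0
e (MIN): min(-4, 16, -17) = -17
Beta (MAX): max(0, -17) = 0
f (MIN): min(18, 20, 4, 2) = 2
g (MIN): min(-14, -5) = -14
Gamma (MAX): max(2, -14) = 2
h (MIN): min(14, 10) = 10
j (MIN): min(-9, 16) = -9
k (MIN): min(8, -15, 2) = -15
Delta (MAX): max(10, -9, -15) = 10
start (MIN): min(-7, 0, 2, 10) = -7
MIN at start wants the lowest of {Alpha=-7, Beta=0, Gamma=2, Delta=10}, so chooses Alpha.

Alpha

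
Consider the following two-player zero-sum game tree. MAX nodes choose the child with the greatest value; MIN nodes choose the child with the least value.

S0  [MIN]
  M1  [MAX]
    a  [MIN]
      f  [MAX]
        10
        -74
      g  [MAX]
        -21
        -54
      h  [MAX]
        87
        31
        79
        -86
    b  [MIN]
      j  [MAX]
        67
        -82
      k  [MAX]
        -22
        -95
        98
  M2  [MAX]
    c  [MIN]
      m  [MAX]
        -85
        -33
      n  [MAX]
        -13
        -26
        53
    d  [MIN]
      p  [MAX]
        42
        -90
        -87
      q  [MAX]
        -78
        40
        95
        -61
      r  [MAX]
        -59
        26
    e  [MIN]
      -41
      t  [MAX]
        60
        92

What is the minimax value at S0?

f (MAX): max(10, -74) = 10
g (MAX): max(-21, -54) = -21
h (MAX): max(87, 31, 79, -86) = 87
a (MIN): min(10, -21, 87) = -21
j (MAX): max(67, -82) = 67
k (MAX): max(-22, -95, 98) = 98
b (MIN): min(67, 98) = 67
M1 (MAX): max(-21, 67) = 67
m (MAX): max(-85, -33) = -33
n (MAX): max(-13, -26, 53) = 53
c (MIN): min(-33, 53) = -33
p (MAX): max(42, -90, -87) = 42
q (MAX): max(-78, 40, 95, -61) = 95
r (MAX): max(-59, 26) = 26
d (MIN): min(42, 95, 26) = 26
t (MAX): max(60, 92) = 92
e (MIN): min(-41, 92) = -41
M2 (MAX): max(-33, 26, -41) = 26
S0 (MIN): min(67, 26) = 26

26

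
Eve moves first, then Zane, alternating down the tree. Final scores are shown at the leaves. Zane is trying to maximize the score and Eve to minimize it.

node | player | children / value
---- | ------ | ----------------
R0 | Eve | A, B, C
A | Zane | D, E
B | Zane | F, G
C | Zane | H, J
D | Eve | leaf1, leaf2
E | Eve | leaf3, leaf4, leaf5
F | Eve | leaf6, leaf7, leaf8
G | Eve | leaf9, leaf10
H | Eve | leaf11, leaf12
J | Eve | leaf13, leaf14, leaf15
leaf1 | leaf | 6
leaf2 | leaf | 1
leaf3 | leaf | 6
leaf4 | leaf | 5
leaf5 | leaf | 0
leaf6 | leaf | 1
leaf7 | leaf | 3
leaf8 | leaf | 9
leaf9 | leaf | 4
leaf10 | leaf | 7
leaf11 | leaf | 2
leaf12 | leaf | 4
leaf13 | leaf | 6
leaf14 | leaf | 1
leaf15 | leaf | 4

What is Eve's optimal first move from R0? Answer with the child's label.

A

D (Eve): min(6, 1) = 1
E (Eve): min(6, 5, 0) = 0
A (Zane): max(1, 0) = 1
F (Eve): min(1, 3, 9) = 1
G (Eve): min(4, 7) = 4
B (Zane): max(1, 4) = 4
H (Eve): min(2, 4) = 2
J (Eve): min(6, 1, 4) = 1
C (Zane): max(2, 1) = 2
R0 (Eve): min(1, 4, 2) = 1
Eve at R0 wants the lowest of {A=1, B=4, C=2}, so chooses A.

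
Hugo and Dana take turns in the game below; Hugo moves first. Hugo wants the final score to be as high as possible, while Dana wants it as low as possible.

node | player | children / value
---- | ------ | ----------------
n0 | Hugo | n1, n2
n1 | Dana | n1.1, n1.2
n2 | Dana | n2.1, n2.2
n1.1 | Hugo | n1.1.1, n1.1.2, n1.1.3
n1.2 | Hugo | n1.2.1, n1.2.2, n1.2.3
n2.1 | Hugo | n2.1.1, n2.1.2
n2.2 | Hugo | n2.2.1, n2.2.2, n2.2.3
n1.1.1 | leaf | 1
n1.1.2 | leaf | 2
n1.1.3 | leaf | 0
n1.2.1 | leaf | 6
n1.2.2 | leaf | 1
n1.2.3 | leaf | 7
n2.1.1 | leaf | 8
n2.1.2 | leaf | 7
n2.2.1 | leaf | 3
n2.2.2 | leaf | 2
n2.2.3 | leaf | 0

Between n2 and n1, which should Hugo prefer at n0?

n2

n2.1 (Hugo): max(8, 7) = 8
n2.2 (Hugo): max(3, 2, 0) = 3
n2 (Dana): min(8, 3) = 3
n1.1 (Hugo): max(1, 2, 0) = 2
n1.2 (Hugo): max(6, 1, 7) = 7
n1 (Dana): min(2, 7) = 2
Hugo prefers the higher value; n2=3, n1=2. n2 is better since 3 > 2.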